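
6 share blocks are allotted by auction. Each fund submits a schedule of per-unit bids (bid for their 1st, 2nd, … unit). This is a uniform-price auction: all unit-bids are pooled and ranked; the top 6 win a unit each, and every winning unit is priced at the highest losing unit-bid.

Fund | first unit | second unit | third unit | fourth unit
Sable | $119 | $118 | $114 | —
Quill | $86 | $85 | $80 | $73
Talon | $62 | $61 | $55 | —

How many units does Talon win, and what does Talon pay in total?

Talon: 0 units, pays $0

Merging the schedules and taking the best 6: 119 (Sable-1), 118 (Sable-2), 114 (Sable-3), 86 (Quill-1), 85 (Quill-2), 80 (Quill-3)
First bid not allocated: $73.
Talon wins 0 unit(s) at $73 each.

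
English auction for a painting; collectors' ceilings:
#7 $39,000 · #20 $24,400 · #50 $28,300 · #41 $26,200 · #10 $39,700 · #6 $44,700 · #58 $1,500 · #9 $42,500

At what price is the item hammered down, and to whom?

Sorting limits: 44,700 (#6) > 42,500 (#9) > 39,700 (#10) > 39,000 (#7) > 28,300 (#50) > 26,200 (#41) > …
#9 is the last rival to drop out, at $42,500; #6 remains and wins at that price.

#6 wins at $42,500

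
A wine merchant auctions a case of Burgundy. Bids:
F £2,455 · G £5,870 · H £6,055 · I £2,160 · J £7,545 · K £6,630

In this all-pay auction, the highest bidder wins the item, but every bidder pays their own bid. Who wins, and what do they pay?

J pays £7,545

Bids in order: 7,545 (J) > 6,630 (K) > 6,055 (H) > 5,870 (G) > 2,455 (F) > 2,160 (I)
J wins with the top bid; all bids are sunk regardless.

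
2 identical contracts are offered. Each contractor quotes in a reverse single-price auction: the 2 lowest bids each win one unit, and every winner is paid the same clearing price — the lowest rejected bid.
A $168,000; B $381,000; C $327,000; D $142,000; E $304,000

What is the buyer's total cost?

Total cost: $608,000

Sorting: 142,000 (D), 168,000 (A), 304,000 (E), 327,000 (C), …
The 2 lowest are D, A.
Clearing price = lowest rejected bid = $304,000.
Total cost = 2 × $304,000 = $608,000.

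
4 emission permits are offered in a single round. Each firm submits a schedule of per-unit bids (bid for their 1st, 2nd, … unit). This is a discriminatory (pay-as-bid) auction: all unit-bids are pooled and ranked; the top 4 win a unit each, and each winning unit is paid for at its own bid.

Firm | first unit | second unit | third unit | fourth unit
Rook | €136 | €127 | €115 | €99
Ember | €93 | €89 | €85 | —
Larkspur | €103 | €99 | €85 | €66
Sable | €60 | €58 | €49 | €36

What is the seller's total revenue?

All unit-bids, highest first — top 4: 136 (Rook-1), 127 (Rook-2), 115 (Rook-3), 103 (Larkspur-1)
Next rejected bid: €99 (not a price — pay-as-bid).
Each winning unit pays its own bid.
Revenue = 136 + 127 + 115 + 103 = €481.

Total revenue: €481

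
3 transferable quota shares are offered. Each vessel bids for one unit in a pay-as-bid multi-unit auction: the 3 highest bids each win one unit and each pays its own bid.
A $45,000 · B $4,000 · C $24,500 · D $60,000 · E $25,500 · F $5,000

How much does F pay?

F pays $0

Sorting: 60,000 (D), 45,000 (A), 25,500 (E), 24,500 (C), 5,000 (F), …
Top 3: D, A, E.
F does not win → $0.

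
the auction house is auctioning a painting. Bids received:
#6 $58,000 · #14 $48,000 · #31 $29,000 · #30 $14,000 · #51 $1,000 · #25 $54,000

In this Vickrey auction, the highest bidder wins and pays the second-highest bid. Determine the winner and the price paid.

#6 pays $54,000

Bids in order: 58,000 (#6) > 54,000 (#25) > 48,000 (#14) > 29,000 (#31) > 14,000 (#30) > 1,000 (#51)
#6 wins with the highest bid; price is set by the runner-up at $54,000.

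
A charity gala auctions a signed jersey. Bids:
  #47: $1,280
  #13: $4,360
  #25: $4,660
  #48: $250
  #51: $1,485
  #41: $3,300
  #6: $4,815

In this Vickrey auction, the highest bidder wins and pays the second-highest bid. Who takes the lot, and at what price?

#6 pays $4,660

Sorting bids: 4,815 (#6) > 4,660 (#25) > 4,360 (#13) > 3,300 (#41) > 1,485 (#51) > 1,280 (#47) > …
#6 is highest; pays the second-highest bid, $4,660.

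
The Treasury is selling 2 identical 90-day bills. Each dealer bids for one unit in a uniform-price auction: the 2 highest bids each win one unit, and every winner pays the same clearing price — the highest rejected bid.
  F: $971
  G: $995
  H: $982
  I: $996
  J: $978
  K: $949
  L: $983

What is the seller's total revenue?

Ordering the bids: 996 (I), 995 (G), 983 (L), 982 (H), …
Top 2: I, G.
Clearing price = highest rejected bid = $983.
Total revenue = 2 × $983 = $1,966.

Total revenue: $1,966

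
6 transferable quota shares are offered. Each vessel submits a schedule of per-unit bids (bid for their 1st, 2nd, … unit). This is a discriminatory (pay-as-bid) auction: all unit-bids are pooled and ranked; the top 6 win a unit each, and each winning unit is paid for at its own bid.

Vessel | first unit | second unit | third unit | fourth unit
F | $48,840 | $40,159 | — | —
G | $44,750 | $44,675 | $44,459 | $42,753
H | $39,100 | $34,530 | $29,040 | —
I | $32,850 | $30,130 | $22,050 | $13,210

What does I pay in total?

Merging the schedules and taking the best 6: 48,840 (F-1), 44,750 (G-1), 44,675 (G-2), 44,459 (G-3), 42,753 (G-4), 40,159 (F-2)
Next rejected bid: $39,100 (not a price — pay-as-bid).
I wins no units.

I pays $0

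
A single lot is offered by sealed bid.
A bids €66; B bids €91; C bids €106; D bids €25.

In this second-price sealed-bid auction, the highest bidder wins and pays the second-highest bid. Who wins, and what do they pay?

C pays €91

Bids in order: 106 (C) > 91 (B) > 66 (A) > 25 (D)
C wins with the highest bid; price is set by the runner-up at €91.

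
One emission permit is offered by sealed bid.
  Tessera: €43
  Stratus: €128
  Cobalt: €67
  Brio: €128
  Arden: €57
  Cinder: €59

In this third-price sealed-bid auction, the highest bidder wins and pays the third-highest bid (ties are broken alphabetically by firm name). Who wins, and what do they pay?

Rule: the highest bidder wins and pays the third-highest bid.
Bids ranked: 128 (Brio) > 128 (Stratus) > 67 (Cobalt) > 59 (Cinder) > 57 (Arden) > 43 (Tessera)
Brio and Stratus tie at €128; tie-break gives it to Brio.
Brio is highest; pays the third-highest bid, €67.

Brio pays €67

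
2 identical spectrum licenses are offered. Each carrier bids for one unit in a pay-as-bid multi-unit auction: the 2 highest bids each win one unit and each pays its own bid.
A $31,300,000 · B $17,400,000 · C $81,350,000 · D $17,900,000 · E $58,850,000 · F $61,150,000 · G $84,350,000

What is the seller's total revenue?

Total revenue: $165,700,000

Bids ranked high→low: 84,350,000 (G), 81,350,000 (C), 61,150,000 (F), 58,850,000 (E), …
The 2 highest are G, C.
Total revenue = 84,350,000 + 81,350,000 = $165,700,000.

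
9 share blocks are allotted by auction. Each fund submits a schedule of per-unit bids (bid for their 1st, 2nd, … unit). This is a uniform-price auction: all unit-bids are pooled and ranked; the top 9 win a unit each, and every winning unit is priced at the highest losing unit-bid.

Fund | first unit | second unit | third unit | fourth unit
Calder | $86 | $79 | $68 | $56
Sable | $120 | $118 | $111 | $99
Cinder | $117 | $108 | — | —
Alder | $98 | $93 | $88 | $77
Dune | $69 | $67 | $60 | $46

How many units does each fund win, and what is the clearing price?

Pooled unit-bids ranked (top 9): 120 (Sable-1), 118 (Sable-2), 117 (Cinder-1), 111 (Sable-3), 108 (Cinder-2), 99 (Sable-4), 98 (Alder-1), 93 (Alder-2), 88 (Alder-3)
Highest rejected unit-bid = $86.
Allocation: Alder 3, Cinder 2, Sable 4.

Alder 3, Cinder 2, Sable 4; clearing price $86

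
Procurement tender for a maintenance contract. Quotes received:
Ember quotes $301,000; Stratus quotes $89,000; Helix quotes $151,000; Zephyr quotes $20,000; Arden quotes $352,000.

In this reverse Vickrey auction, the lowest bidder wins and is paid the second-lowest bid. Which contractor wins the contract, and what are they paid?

Zephyr is paid $89,000

Rule: the lowest bidder wins and is paid the second-lowest bid.
Sorting bids: 20,000 (Zephyr) < 89,000 (Stratus) < 151,000 (Helix) < 301,000 (Ember) < 352,000 (Arden)
Zephyr wins with the lowest bid; price is set by the runner-up at $89,000.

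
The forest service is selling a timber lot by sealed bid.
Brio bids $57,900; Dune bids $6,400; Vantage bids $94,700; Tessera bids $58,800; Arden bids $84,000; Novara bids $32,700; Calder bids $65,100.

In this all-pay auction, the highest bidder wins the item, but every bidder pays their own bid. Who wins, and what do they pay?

Bids ranked: 94,700 (Vantage) > 84,000 (Arden) > 65,100 (Calder) > 58,800 (Tessera) > 57,900 (Brio) > 32,700 (Novara) > …
Vantage is highest and takes the item; every bidder forfeits their bid.

Vantage pays $94,700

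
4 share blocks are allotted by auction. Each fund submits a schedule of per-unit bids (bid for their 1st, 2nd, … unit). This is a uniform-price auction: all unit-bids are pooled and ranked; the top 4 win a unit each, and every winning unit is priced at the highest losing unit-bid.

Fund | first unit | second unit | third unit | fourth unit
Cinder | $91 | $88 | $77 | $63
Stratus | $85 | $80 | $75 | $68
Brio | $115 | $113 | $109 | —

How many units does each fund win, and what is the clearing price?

Brio 3, Cinder 1; clearing price $88

Merging the schedules and taking the best 4: 115 (Brio-1), 113 (Brio-2), 109 (Brio-3), 91 (Cinder-1)
Highest rejected unit-bid = $88.
Allocation: Brio 3, Cinder 1.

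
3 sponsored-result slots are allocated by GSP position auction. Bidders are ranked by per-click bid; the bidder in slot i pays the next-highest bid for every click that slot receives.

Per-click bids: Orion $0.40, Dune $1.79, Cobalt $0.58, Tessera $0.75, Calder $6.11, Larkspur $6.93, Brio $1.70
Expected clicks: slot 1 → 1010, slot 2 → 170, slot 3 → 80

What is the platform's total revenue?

Sorting advertisers: $6.93 (Larkspur) > $6.11 (Calder) > $1.79 (Dune) > $1.70 (Brio) > …
Slot 1: Larkspur pays $6.11 × 1010 = $6171.10
Slot 2: Calder pays $1.79 × 170 = $304.30
Slot 3: Dune pays $1.70 × 80 = $136.00
Total = $6611.40

Total revenue: $6611.40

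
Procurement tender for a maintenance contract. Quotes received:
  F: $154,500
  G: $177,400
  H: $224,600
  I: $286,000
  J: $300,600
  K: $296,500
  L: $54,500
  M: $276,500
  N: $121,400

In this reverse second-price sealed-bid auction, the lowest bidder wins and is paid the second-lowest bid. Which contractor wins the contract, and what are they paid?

L is paid $121,400

Bids in order: 54,500 (L) < 121,400 (N) < 154,500 (F) < 177,400 (G) < 224,600 (H) < 276,500 (M) < …
L is lowest; is paid the second-lowest bid, $121,400.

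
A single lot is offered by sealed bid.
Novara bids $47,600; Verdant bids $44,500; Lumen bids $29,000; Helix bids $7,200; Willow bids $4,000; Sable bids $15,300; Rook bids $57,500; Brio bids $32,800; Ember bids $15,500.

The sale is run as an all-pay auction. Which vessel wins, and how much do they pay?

Bids ranked: 57,500 (Rook) > 47,600 (Novara) > 44,500 (Verdant) > 32,800 (Brio) > 29,000 (Lumen) > 15,500 (Ember) > …
Rook wins with the top bid; all bids are sunk regardless.

Rook pays $57,500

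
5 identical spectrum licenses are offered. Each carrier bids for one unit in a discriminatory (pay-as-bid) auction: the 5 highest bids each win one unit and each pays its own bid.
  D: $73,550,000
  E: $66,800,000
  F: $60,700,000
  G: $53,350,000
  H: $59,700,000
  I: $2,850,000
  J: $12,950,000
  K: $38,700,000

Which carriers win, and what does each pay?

D $73,550,000, E $66,800,000, F $60,700,000, H $59,700,000, G $53,350,000

Bids ranked high→low: 73,550,000 (D), 66,800,000 (E), 60,700,000 (F), 59,700,000 (H), 53,350,000 (G), 38,700,000 (K), 12,950,000 (J), …
The 5 highest are D, E, F, H, G.
Each winner pays its own bid: D $73,550,000, E $66,800,000, F $60,700,000, H $59,700,000, G $53,350,000.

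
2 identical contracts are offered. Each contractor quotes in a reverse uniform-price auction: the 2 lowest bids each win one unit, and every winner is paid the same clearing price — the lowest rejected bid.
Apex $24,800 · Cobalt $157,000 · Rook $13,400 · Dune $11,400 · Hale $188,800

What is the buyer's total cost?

Total cost: $49,600

Sorting: 11,400 (Dune), 13,400 (Rook), 24,800 (Apex), 157,000 (Cobalt), …
The 2 lowest are Dune, Rook.
Lowest unsuccessful bid: $24,800 → clearing price.
Total cost = 2 × $24,800 = $49,600.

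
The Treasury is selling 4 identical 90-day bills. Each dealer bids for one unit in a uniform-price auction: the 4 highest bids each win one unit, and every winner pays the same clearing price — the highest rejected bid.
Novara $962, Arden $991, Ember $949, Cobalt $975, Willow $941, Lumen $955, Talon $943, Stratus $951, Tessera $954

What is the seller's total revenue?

Total revenue: $3,816

Bids ranked high→low: 991 (Arden), 975 (Cobalt), 962 (Novara), 955 (Lumen), 954 (Tessera), 951 (Stratus), …
The 4 highest are Arden, Cobalt, Novara, Lumen.
First losing bid is Tessera's $954, which sets the uniform price.
Total revenue = 4 × $954 = $3,816.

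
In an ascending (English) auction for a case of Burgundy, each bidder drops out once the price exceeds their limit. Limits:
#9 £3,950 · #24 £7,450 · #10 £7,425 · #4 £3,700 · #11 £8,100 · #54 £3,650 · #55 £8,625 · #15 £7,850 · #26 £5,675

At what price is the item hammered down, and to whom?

Limits ranked: 8,625 (#55) > 8,100 (#11) > 7,850 (#15) > 7,450 (#24) > 7,425 (#10) > 5,675 (#26) > …
#11 is the last rival to drop out, at £8,100; #55 remains and wins at that price.

#55 wins at £8,100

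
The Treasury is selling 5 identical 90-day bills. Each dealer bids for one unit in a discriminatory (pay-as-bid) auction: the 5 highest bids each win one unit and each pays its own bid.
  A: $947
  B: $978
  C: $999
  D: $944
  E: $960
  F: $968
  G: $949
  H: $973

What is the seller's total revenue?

Total revenue: $4,878

Bids ranked high→low: 999 (C), 978 (B), 973 (H), 968 (F), 960 (E), 949 (G), 947 (A), …
Winners (5 units): C, B, H, F, E.
Total revenue = 999 + 978 + 973 + 968 + 960 = $4,878.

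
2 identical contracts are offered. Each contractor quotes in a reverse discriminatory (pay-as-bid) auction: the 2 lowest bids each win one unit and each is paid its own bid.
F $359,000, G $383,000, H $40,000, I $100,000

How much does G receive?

Bids ranked low→high: 40,000 (H), 100,000 (I), 359,000 (F), 383,000 (G)
The 2 lowest are H, I.
G does not win → $0.

G is paid $0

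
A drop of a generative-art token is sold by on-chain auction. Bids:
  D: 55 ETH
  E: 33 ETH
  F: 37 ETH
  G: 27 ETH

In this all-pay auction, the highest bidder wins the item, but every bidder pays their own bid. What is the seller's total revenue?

Sorting bids: 55 (D) > 37 (F) > 33 (E) > 27 (G)
Every bidder forfeits their bid regardless of winning.
Revenue = 55 + 33 + 37 + 27 = 152 ETH.

Total revenue: 152 ETH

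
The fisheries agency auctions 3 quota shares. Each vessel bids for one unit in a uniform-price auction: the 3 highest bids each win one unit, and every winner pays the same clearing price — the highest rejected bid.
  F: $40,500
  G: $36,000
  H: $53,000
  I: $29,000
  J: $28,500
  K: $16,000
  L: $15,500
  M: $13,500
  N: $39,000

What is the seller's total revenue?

Ordering the bids: 53,000 (H), 40,500 (F), 39,000 (N), 36,000 (G), 29,000 (I), …
Winners (3 units): H, F, N.
First losing bid is G's $36,000, which sets the uniform price.
Total revenue = 3 × $36,000 = $108,000.

Total revenue: $108,000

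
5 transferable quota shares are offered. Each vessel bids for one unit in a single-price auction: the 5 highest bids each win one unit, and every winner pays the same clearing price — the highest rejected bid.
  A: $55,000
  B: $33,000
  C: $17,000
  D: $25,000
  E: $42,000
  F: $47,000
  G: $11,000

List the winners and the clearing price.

Bids ranked high→low: 55,000 (A), 47,000 (F), 42,000 (E), 33,000 (B), 25,000 (D), 17,000 (C), 11,000 (G)
Winners (5 units): A, F, E, B, D.
Highest unsuccessful bid: $17,000 → clearing price.

A, F, E, B, D; each pays $17,000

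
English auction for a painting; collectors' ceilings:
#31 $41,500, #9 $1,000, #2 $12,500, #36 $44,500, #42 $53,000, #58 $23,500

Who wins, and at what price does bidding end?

Limits in order: 53,000 (#42) > 44,500 (#36) > 41,500 (#31) > 23,500 (#58) > 12,500 (#2) > 1,000 (#9)
Once the price passes $44,500, only #42 is left; the hammer falls at #36's limit of $44,500.

#42 wins at $44,500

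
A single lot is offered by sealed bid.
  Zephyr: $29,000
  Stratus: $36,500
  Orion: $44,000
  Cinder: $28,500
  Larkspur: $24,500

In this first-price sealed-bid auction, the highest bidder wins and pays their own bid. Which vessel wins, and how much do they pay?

Orion pays $44,000

First-price sealed-bid auction: the highest bidder wins and pays their own bid.
Bids in order: 44,000 (Orion) > 36,500 (Stratus) > 29,000 (Zephyr) > 28,500 (Cinder) > 24,500 (Larkspur)
Orion has the highest bid and pays exactly that: $44,000.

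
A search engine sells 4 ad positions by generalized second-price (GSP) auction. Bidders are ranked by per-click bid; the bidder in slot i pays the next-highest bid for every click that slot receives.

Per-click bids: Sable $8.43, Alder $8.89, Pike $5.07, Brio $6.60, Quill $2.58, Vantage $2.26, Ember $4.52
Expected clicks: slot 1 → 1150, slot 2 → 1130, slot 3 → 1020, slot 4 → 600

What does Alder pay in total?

Alder pays $9694.50

Sorting advertisers: $8.89 (Alder) > $8.43 (Sable) > $6.60 (Brio) > $5.07 (Pike) > $4.52 (Ember) > …
Alder holds slot 1 → pays next bid $8.43 × 1150 clicks = $9694.50.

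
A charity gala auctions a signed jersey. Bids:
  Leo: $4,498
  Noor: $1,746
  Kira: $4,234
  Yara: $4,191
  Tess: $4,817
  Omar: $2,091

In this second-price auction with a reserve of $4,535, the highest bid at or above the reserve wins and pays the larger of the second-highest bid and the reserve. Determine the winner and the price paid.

Tess pays $4,535

Second-price auction with a reserve of $4,535: the highest bid at or above the reserve wins and pays the larger of the second-highest bid and the reserve.
Bids in order: 4,817 (Tess) > 4,498 (Leo) > 4,234 (Kira) > 4,191 (Yara) > 2,091 (Omar) > 1,746 (Noor)
Highest eligible bid: Tess at $4,817.
max(second-highest $4,498, reserve $4,535) = $4,535.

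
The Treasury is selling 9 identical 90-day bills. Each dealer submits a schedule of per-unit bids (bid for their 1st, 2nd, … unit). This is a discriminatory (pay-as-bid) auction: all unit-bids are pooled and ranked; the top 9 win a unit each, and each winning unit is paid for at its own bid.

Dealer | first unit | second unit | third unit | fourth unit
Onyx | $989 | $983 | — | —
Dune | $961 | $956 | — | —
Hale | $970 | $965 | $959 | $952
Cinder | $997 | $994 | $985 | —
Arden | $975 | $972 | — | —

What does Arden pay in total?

Merging the schedules and taking the best 9: 997 (Cinder-1), 994 (Cinder-2), 989 (Onyx-1), 985 (Cinder-3), 983 (Onyx-2), 975 (Arden-1), 972 (Arden-2), 970 (Hale-1), 965 (Hale-2)
Next rejected bid: $961 (not a price — pay-as-bid).
Arden's winning unit-bids: 975 + 972 = $1,947.

Arden pays $1,947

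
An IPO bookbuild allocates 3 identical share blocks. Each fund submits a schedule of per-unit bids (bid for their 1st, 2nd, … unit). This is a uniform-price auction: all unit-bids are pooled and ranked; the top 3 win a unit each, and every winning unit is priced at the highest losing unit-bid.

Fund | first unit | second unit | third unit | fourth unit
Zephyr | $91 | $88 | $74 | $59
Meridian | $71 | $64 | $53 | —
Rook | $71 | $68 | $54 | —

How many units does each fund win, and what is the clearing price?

Merging the schedules and taking the best 3: 91 (Zephyr-1), 88 (Zephyr-2), 74 (Zephyr-3)
The (k+1)-th unit-bid is $71.
Allocation: Zephyr 3.

Zephyr 3; clearing price $71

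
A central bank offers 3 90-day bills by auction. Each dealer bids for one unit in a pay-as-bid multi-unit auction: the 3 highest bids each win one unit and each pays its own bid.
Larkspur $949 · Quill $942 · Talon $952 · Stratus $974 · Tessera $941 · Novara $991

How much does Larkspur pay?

Larkspur pays $0

Bids ranked high→low: 991 (Novara), 974 (Stratus), 952 (Talon), 949 (Larkspur), 942 (Quill), …
Top 3: Novara, Stratus, Talon.
Larkspur does not win → $0.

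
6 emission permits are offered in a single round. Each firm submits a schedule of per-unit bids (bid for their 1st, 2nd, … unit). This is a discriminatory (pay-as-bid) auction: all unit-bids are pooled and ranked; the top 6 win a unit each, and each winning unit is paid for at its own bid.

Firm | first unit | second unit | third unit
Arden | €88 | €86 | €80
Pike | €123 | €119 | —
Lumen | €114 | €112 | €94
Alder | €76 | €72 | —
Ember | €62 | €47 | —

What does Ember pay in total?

Pooled unit-bids ranked (top 6): 123 (Pike-1), 119 (Pike-2), 114 (Lumen-1), 112 (Lumen-2), 94 (Lumen-3), 88 (Arden-1)
Next rejected bid: €86 (not a price — pay-as-bid).
Ember wins no units.

Ember pays €0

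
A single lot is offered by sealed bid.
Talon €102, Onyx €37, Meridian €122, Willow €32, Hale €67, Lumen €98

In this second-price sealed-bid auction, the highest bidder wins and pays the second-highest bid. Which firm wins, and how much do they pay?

Meridian pays €102

Bids in order: 122 (Meridian) > 102 (Talon) > 98 (Lumen) > 67 (Hale) > 37 (Onyx) > 32 (Willow)
Meridian wins with the highest bid; price is set by the runner-up at €102.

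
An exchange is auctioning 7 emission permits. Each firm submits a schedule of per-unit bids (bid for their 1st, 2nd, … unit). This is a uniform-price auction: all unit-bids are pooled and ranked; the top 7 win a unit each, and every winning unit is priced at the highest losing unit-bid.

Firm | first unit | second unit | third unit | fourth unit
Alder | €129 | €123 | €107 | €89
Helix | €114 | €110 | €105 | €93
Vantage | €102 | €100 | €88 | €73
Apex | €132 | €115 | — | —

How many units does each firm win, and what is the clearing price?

Alder 3, Apex 2, Helix 2; clearing price €105

All unit-bids, highest first — top 7: 132 (Apex-1), 129 (Alder-1), 123 (Alder-2), 115 (Apex-2), 114 (Helix-1), 110 (Helix-2), 107 (Alder-3)
Highest rejected unit-bid = €105.
Allocation: Alder 3, Apex 2, Helix 2.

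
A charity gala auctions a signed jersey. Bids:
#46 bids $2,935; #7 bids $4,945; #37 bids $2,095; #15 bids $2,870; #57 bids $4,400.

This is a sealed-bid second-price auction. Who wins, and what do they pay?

#7 pays $4,400

Bids in order: 4,945 (#7) > 4,400 (#57) > 2,935 (#46) > 2,870 (#15) > 2,095 (#37)
#7 is highest; pays the second-highest bid, $4,400.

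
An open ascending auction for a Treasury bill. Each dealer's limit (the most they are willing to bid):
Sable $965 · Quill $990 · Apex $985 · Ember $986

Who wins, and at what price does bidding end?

Rule: the price rises until one bidder remains; the winner pays the price at which the last rival dropped out.
Limits ranked: 990 (Quill) > 986 (Ember) > 985 (Apex) > 965 (Sable)
Bidding ends when Ember exits at $986; Quill takes it.

Quill wins at $986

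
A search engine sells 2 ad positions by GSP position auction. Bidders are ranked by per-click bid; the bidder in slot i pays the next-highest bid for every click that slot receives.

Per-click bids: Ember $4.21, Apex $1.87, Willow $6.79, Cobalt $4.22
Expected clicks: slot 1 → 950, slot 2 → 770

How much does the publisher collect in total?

Total revenue: $7250.70

Sorting advertisers: $6.79 (Willow) > $4.22 (Cobalt) > $4.21 (Ember) > …
Slot 1: Willow pays $4.22 × 950 = $4009.00
Slot 2: Cobalt pays $4.21 × 770 = $3241.70
Total = $7250.70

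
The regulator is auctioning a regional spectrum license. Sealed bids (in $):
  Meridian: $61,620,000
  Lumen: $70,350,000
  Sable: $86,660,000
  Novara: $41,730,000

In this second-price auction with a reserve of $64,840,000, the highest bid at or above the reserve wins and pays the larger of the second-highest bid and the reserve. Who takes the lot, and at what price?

Sorting bids: 86,660,000 (Sable) > 70,350,000 (Lumen) > 61,620,000 (Meridian) > 41,730,000 (Novara)
Highest eligible bid: Sable at $86,660,000.
max(second-highest $70,350,000, reserve $64,840,000) = $70,350,000; the reserve does not bind.

Sable pays $70,350,000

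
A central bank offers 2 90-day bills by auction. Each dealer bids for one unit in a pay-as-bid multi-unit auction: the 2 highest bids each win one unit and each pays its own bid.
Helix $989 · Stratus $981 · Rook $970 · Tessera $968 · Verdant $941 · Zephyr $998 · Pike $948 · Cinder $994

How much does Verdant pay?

Verdant pays $0

Ordering the bids: 998 (Zephyr), 994 (Cinder), 989 (Helix), 981 (Stratus), …
The 2 highest are Zephyr, Cinder.
Verdant does not win → $0.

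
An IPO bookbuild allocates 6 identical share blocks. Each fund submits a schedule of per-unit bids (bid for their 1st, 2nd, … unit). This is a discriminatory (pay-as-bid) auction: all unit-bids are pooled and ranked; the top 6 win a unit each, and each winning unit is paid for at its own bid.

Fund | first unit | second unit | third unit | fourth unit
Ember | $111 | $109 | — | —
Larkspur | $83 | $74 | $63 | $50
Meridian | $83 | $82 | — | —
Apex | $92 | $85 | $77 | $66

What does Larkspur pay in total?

Merging the schedules and taking the best 6: 111 (Ember-1), 109 (Ember-2), 92 (Apex-1), 85 (Apex-2), 83 (Larkspur-1), 83 (Meridian-1)
Next rejected bid: $82 (not a price — pay-as-bid).
Larkspur's winning unit-bids: 83 = $83.

Larkspur pays $83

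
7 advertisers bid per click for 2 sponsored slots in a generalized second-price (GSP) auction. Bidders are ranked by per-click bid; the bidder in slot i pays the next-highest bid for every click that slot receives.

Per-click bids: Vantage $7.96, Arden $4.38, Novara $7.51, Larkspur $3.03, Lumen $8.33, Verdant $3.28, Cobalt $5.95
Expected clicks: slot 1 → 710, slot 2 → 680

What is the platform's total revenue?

Total revenue: $10758.40

Per-click bids in order: $8.33 (Lumen) > $7.96 (Vantage) > $7.51 (Novara) > …
Slot 1: Lumen pays $7.96 × 710 = $5651.60
Slot 2: Vantage pays $7.51 × 680 = $5106.80
Total = $10758.40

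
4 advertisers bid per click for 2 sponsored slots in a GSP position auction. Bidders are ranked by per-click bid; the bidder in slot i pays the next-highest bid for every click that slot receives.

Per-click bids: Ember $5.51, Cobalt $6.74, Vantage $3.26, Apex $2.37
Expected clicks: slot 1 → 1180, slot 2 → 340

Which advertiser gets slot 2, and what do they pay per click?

Ember; $3.26 per click

Ranked by bid: $6.74 (Cobalt) > $5.51 (Ember) > $3.26 (Vantage) > …
Slot 2 goes to the second-ranked bidder, Ember, who pays the next bid down: $3.26/click.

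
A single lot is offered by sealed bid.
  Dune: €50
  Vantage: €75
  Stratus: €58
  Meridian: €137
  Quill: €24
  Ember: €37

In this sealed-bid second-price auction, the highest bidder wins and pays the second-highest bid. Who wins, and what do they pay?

Meridian pays €75

Rule: the highest bidder wins and pays the second-highest bid.
Bids in order: 137 (Meridian) > 75 (Vantage) > 58 (Stratus) > 50 (Dune) > 37 (Ember) > 24 (Quill)
Meridian wins with the highest bid; price is set by the runner-up at €75.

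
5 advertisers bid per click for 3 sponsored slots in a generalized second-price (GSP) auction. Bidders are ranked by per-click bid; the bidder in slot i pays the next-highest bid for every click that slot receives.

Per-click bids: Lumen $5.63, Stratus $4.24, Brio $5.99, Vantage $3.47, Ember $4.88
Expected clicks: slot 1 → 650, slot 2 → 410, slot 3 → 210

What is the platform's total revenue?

Total revenue: $6550.70

Ranked by bid: $5.99 (Brio) > $5.63 (Lumen) > $4.88 (Ember) > $4.24 (Stratus) > …
Slot 1: Brio pays $5.63 × 650 = $3659.50
Slot 2: Lumen pays $4.88 × 410 = $2000.80
Slot 3: Ember pays $4.24 × 210 = $890.40
Total = $6550.70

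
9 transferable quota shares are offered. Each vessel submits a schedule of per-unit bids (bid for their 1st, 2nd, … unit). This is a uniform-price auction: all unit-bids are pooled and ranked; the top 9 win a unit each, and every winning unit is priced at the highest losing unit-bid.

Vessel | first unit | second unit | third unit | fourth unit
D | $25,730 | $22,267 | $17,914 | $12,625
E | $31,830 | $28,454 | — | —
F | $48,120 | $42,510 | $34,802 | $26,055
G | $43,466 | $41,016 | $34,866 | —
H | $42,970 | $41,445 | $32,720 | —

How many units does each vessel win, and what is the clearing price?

F 3, G 3, H 3; clearing price $31,830

All unit-bids, highest first — top 9: 48,120 (F-1), 43,466 (G-1), 42,970 (H-1), 42,510 (F-2), 41,445 (H-2), 41,016 (G-2), 34,866 (G-3), 34,802 (F-3), 32,720 (H-3)
First bid not allocated: $31,830.
Allocation: F 3, G 3, H 3.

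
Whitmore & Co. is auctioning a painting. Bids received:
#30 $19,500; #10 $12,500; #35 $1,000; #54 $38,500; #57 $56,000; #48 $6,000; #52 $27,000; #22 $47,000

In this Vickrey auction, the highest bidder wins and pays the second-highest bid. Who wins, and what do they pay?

Sorting bids: 56,000 (#57) > 47,000 (#22) > 38,500 (#54) > 27,000 (#52) > 19,500 (#30) > 12,500 (#10) > …
Second-price: #57 pays #22's bid of $47,000.

#57 pays $47,000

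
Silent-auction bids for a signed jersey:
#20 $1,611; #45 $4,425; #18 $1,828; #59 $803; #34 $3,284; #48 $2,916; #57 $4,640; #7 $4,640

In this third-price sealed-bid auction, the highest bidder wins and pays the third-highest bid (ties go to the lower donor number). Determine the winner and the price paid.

Bids in order: 4,640 (#7) > 4,640 (#57) > 4,425 (#45) > 3,284 (#34) > 2,916 (#48) > 1,828 (#18) > …
Tie at $4,640 → #7 wins by tie-break.
#7 is highest; pays the third-highest bid, $4,425.

#7 pays $4,425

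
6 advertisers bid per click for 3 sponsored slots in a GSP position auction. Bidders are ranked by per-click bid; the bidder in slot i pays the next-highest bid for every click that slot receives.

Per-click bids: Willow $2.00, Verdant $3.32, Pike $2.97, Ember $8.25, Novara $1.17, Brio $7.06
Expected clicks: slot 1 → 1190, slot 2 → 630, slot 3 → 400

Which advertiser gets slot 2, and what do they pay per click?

Brio; $3.32 per click

Sorting advertisers: $8.25 (Ember) > $7.06 (Brio) > $3.32 (Verdant) > $2.97 (Pike) > …
Slot 2 goes to the second-ranked bidder, Brio, who pays the next bid down: $3.32/click.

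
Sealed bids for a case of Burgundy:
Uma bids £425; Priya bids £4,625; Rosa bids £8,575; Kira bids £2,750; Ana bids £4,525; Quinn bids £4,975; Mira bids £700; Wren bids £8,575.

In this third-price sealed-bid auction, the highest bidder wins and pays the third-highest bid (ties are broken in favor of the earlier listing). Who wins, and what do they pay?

Bids ranked: 8,575 (Rosa) > 8,575 (Wren) > 4,975 (Quinn) > 4,625 (Priya) > 4,525 (Ana) > 2,750 (Kira) > …
Rosa and Wren tie at £8,575; tie-break gives it to Rosa.
Rosa wins; payment is bid #3 in the ranking = £4,975.

Rosa pays £4,975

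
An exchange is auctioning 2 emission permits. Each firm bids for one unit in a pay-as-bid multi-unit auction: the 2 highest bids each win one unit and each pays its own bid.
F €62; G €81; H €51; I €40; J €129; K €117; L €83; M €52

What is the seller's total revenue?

Total revenue: €246

Ordering the bids: 129 (J), 117 (K), 83 (L), 81 (G), …
Winners (2 units): J, K.
Total revenue = 129 + 117 = €246.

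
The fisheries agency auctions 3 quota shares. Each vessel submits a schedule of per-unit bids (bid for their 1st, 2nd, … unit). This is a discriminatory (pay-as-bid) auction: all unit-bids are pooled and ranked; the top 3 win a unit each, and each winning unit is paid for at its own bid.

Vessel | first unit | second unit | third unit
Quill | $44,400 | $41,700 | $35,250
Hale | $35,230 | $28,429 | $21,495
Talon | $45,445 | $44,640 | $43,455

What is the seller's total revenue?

Merging the schedules and taking the best 3: 45,445 (Talon-1), 44,640 (Talon-2), 44,400 (Quill-1)
Next rejected bid: $43,455 (not a price — pay-as-bid).
Each winning unit pays its own bid.
Revenue = 45,445 + 44,640 + 44,400 = $134,485.

Total revenue: $134,485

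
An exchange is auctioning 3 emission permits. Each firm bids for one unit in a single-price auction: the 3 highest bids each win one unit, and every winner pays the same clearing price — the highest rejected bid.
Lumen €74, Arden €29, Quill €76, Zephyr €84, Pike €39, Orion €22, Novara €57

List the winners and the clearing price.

Sorting: 84 (Zephyr), 76 (Quill), 74 (Lumen), 57 (Novara), 39 (Pike), …
The 3 highest are Zephyr, Quill, Lumen.
First losing bid is Novara's €57, which sets the uniform price.

Zephyr, Quill, Lumen; each pays €57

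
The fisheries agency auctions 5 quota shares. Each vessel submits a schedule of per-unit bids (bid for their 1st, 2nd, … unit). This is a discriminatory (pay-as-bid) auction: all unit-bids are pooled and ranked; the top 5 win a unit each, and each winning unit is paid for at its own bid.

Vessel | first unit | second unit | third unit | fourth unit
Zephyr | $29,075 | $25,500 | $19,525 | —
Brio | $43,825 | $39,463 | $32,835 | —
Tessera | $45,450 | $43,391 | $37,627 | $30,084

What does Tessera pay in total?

Tessera pays $126,468

All unit-bids, highest first — top 5: 45,450 (Tessera-1), 43,825 (Brio-1), 43,391 (Tessera-2), 39,463 (Brio-2), 37,627 (Tessera-3)
Next rejected bid: $32,835 (not a price — pay-as-bid).
Tessera's winning unit-bids: 45,450 + 43,391 + 37,627 = $126,468.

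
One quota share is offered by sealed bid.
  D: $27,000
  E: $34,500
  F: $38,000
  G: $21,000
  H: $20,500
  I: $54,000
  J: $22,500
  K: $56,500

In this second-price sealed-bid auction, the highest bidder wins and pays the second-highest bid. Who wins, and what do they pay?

Rule: the highest bidder wins and pays the second-highest bid.
Bids in order: 56,500 (K) > 54,000 (I) > 38,000 (F) > 34,500 (E) > 27,000 (D) > 22,500 (J) > …
K is highest; pays the second-highest bid, $54,000.

K pays $54,000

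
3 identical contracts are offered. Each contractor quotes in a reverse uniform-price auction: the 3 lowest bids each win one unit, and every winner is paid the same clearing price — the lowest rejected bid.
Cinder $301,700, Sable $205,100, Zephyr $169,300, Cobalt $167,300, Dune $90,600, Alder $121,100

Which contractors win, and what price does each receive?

Dune, Alder, Cobalt; each is paid $169,300

Ordering the bids: 90,600 (Dune), 121,100 (Alder), 167,300 (Cobalt), 169,300 (Zephyr), 205,100 (Sable), …
The 3 lowest are Dune, Alder, Cobalt.
Clearing price = lowest rejected bid = $169,300.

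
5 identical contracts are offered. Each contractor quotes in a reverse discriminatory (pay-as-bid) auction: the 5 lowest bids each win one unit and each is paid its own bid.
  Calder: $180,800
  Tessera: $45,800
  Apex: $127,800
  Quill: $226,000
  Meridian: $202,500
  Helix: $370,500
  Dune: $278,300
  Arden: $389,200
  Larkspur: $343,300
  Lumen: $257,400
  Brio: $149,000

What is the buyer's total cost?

Ordering the bids: 45,800 (Tessera), 127,800 (Apex), 149,000 (Brio), 180,800 (Calder), 202,500 (Meridian), 226,000 (Quill), 257,400 (Lumen), …
Winners (5 units): Tessera, Apex, Brio, Calder, Meridian.
Total cost = 45,800 + 127,800 + 149,000 + 180,800 + 202,500 = $705,900.

Total cost: $705,900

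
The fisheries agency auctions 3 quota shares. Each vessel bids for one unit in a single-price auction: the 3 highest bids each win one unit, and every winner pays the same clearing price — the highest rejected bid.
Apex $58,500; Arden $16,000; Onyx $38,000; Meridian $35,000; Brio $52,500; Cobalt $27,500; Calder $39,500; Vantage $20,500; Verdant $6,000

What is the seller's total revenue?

Total revenue: $114,000

Sorting: 58,500 (Apex), 52,500 (Brio), 39,500 (Calder), 38,000 (Onyx), 35,000 (Meridian), …
The 3 highest are Apex, Brio, Calder.
Clearing price = highest rejected bid = $38,000.
Total revenue = 3 × $38,000 = $114,000.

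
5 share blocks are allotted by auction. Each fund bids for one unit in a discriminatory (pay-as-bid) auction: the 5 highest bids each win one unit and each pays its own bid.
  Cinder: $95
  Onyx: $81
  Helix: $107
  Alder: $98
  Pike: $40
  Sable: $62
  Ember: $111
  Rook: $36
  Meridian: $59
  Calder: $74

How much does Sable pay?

Bids ranked high→low: 111 (Ember), 107 (Helix), 98 (Alder), 95 (Cinder), 81 (Onyx), 74 (Calder), 62 (Sable), …
Winners (5 units): Ember, Helix, Alder, Cinder, Onyx.
Sable does not win → $0.

Sable pays $0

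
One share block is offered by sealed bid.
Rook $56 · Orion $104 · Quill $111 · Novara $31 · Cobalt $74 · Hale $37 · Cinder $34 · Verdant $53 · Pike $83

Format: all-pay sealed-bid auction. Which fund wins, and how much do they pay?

Bids in order: 111 (Quill) > 104 (Orion) > 83 (Pike) > 74 (Cobalt) > 56 (Rook) > 53 (Verdant) > …
Quill wins with the top bid; all bids are sunk regardless.

Quill pays $111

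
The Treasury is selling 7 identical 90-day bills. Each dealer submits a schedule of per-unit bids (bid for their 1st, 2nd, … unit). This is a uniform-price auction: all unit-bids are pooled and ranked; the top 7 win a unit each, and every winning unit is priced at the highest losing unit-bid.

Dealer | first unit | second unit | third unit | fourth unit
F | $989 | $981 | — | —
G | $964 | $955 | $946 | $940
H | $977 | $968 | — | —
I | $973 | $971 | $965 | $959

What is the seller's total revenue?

Pooled unit-bids ranked (top 7): 989 (F-1), 981 (F-2), 977 (H-1), 973 (I-1), 971 (I-2), 968 (H-2), 965 (I-3)
First bid not allocated: $964.
Allocation: F 2, H 2, I 3. Every unit priced at $964.
Revenue = 7 × 964 = $6,748.

Total revenue: $6,748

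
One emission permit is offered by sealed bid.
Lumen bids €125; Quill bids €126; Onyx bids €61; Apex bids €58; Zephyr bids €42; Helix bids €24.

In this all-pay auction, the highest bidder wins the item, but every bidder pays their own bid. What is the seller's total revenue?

Bids in order: 126 (Quill) > 125 (Lumen) > 61 (Onyx) > 58 (Apex) > 42 (Zephyr) > 24 (Helix)
Every bidder forfeits their bid regardless of winning.
Revenue = 125 + 126 + 61 + 58 + 42 + 24 = €436.

Total revenue: €436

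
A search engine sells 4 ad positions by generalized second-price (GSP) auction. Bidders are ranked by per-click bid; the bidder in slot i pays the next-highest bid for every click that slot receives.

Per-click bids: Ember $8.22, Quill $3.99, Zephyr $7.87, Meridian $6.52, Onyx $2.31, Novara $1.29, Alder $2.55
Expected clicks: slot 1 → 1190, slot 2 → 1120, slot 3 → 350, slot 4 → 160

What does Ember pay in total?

Ember pays $9365.30

Per-click bids in order: $8.22 (Ember) > $7.87 (Zephyr) > $6.52 (Meridian) > $3.99 (Quill) > $2.55 (Alder) > …
Ember holds slot 1 → pays next bid $7.87 × 1190 clicks = $9365.30.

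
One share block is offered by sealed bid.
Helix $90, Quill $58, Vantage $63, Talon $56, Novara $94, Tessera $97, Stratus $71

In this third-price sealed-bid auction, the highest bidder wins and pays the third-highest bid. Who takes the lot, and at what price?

Third-price sealed-bid auction: the highest bidder wins and pays the third-highest bid.
Bids in order: 97 (Tessera) > 94 (Novara) > 90 (Helix) > 71 (Stratus) > 63 (Vantage) > 58 (Quill) > …
Tessera is highest; pays the third-highest bid, $90.

Tessera pays $90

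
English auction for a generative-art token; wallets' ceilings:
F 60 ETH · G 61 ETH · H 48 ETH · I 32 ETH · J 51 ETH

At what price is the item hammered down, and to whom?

Sorting limits: 61 (G) > 60 (F) > 51 (J) > 48 (H) > 32 (I)
F is the last rival to drop out, at 60 ETH; G remains and wins at that price.

G wins at 60 ETH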